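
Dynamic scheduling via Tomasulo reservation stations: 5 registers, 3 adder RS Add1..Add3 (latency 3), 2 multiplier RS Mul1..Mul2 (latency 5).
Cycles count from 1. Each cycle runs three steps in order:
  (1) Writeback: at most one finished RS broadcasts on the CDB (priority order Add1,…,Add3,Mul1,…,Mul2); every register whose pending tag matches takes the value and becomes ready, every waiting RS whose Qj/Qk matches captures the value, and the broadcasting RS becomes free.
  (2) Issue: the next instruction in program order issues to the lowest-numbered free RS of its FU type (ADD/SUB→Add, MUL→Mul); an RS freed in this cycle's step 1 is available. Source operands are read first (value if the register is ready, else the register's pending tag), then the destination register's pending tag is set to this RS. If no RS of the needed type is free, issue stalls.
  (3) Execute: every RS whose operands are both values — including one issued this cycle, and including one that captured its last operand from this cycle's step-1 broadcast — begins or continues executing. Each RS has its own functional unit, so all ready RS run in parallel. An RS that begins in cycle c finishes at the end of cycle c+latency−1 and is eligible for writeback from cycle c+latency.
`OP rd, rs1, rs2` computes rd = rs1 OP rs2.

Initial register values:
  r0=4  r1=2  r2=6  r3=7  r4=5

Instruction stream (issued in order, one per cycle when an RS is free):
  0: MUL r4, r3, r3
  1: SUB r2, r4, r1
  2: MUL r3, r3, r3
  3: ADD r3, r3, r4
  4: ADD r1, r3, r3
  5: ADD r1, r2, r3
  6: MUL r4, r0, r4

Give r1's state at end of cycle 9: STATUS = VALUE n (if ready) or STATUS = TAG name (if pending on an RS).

STATUS = TAG Add1

  c1: issue MUL r4<-Mul1  regs: r0:4,r1:2,r2:6,r3:7,r4:Mul1
  c2: issue SUB r2<-Add1  regs: r0:4,r1:2,r2:Add1,r3:7,r4:Mul1
  c3: issue MUL r3<-Mul2  regs: r0:4,r1:2,r2:Add1,r3:Mul2,r4:Mul1
  c4: issue ADD r3<-Add2  regs: r0:4,r1:2,r2:Add1,r3:Add2,r4:Mul1
  c5: issue ADD r1<-Add3  regs: r0:4,r1:Add3,r2:Add1,r3:Add2,r4:Mul1
  c6: CDB Mul1=49; stall  regs: r0:4,r1:Add3,r2:Add1,r3:Add2,r4:49
  c7: stall  regs: r0:4,r1:Add3,r2:Add1,r3:Add2,r4:49
  c8: CDB Mul2=49; stall  regs: r0:4,r1:Add3,r2:Add1,r3:Add2,r4:49
  c9: CDB Add1=47; issue ADD r1<-Add1  regs: r0:4,r1:Add1,r2:47,r3:Add2,r4:49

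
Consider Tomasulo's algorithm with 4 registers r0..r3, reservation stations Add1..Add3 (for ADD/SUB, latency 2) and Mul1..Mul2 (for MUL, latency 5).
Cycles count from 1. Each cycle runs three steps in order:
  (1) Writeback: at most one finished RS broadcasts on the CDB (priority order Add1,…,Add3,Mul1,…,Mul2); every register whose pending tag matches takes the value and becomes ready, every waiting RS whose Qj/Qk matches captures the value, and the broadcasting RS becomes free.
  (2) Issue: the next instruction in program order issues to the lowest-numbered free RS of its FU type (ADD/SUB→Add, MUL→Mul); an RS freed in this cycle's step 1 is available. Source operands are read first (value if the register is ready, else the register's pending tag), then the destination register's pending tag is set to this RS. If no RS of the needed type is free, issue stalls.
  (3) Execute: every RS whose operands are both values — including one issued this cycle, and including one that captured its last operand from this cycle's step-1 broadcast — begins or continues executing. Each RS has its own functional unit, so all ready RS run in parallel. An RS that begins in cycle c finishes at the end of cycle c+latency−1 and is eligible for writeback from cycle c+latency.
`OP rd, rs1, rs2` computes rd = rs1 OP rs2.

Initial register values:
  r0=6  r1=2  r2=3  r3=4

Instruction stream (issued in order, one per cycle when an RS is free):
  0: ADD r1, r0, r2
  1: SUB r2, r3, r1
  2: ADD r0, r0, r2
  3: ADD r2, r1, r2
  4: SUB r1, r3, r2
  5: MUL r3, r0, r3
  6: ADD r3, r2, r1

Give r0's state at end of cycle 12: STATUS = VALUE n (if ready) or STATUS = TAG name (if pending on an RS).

  c1: issue ADD r1<-Add1  regs: r0:6,r1:Add1,r2:3,r3:4
  c2: issue SUB r2<-Add2  regs: r0:6,r1:Add1,r2:Add2,r3:4
  c3: CDB Add1=9; issue ADD r0<-Add1  regs: r0:Add1,r1:9,r2:Add2,r3:4
  c4: issue ADD r2<-Add3  regs: r0:Add1,r1:9,r2:Add3,r3:4
  c5: CDB Add2=-5; issue SUB r1<-Add2  regs: r0:Add1,r1:Add2,r2:Add3,r3:4
  c6: issue MUL r3<-Mul1  regs: r0:Add1,r1:Add2,r2:Add3,r3:Mul1
  c7: CDB Add1=1; issue ADD r3<-Add1  regs: r0:1,r1:Add2,r2:Add3,r3:Add1
  c8: CDB Add3=4  regs: r0:1,r1:Add2,r2:4,r3:Add1
  c9: -  regs: r0:1,r1:Add2,r2:4,r3:Add1
  c10: CDB Add2=0  regs: r0:1,r1:0,r2:4,r3:Add1
  c11: -  regs: r0:1,r1:0,r2:4,r3:Add1
  c12: CDB Add1=4  regs: r0:1,r1:0,r2:4,r3:4

STATUS = VALUE 1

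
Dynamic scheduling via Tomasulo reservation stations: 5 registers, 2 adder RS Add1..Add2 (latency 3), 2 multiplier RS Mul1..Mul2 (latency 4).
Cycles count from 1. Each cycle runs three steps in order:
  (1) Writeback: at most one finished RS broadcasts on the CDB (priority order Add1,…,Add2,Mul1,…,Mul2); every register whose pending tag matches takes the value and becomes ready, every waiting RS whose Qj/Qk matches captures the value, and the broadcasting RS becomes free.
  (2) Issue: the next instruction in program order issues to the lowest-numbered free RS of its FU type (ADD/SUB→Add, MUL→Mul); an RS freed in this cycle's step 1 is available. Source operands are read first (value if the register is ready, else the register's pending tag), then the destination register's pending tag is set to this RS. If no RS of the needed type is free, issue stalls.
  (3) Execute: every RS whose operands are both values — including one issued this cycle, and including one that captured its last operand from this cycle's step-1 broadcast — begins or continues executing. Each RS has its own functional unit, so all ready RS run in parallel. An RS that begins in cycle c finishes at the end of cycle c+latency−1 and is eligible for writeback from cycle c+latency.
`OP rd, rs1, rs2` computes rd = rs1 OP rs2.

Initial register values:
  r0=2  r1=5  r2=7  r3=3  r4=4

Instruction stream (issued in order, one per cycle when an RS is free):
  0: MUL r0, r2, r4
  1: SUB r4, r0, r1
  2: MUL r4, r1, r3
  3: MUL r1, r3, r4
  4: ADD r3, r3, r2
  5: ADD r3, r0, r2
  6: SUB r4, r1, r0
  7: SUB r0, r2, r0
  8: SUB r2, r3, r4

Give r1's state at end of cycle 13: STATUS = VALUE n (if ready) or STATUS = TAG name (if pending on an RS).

STATUS = VALUE 45

  c1: issue MUL r0<-Mul1  regs: r0:Mul1,r1:5,r2:7,r3:3,r4:4
  c2: issue SUB r4<-Add1  regs: r0:Mul1,r1:5,r2:7,r3:3,r4:Add1
  c3: issue MUL r4<-Mul2  regs: r0:Mul1,r1:5,r2:7,r3:3,r4:Mul2
  c4: stall  regs: r0:Mul1,r1:5,r2:7,r3:3,r4:Mul2
  c5: CDB Mul1=28; issue MUL r1<-Mul1  regs: r0:28,r1:Mul1,r2:7,r3:3,r4:Mul2
  c6: issue ADD r3<-Add2  regs: r0:28,r1:Mul1,r2:7,r3:Add2,r4:Mul2
  c7: CDB Mul2=15; stall  regs: r0:28,r1:Mul1,r2:7,r3:Add2,r4:15
  c8: CDB Add1=23; issue ADD r3<-Add1  regs: r0:28,r1:Mul1,r2:7,r3:Add1,r4:15
  c9: CDB Add2=10; issue SUB r4<-Add2  regs: r0:28,r1:Mul1,r2:7,r3:Add1,r4:Add2
  c10: stall  regs: r0:28,r1:Mul1,r2:7,r3:Add1,r4:Add2
  c11: CDB Add1=35; issue SUB r0<-Add1  regs: r0:Add1,r1:Mul1,r2:7,r3:35,r4:Add2
  c12: CDB Mul1=45; stall  regs: r0:Add1,r1:45,r2:7,r3:35,r4:Add2
  c13: stall  regs: r0:Add1,r1:45,r2:7,r3:35,r4:Add2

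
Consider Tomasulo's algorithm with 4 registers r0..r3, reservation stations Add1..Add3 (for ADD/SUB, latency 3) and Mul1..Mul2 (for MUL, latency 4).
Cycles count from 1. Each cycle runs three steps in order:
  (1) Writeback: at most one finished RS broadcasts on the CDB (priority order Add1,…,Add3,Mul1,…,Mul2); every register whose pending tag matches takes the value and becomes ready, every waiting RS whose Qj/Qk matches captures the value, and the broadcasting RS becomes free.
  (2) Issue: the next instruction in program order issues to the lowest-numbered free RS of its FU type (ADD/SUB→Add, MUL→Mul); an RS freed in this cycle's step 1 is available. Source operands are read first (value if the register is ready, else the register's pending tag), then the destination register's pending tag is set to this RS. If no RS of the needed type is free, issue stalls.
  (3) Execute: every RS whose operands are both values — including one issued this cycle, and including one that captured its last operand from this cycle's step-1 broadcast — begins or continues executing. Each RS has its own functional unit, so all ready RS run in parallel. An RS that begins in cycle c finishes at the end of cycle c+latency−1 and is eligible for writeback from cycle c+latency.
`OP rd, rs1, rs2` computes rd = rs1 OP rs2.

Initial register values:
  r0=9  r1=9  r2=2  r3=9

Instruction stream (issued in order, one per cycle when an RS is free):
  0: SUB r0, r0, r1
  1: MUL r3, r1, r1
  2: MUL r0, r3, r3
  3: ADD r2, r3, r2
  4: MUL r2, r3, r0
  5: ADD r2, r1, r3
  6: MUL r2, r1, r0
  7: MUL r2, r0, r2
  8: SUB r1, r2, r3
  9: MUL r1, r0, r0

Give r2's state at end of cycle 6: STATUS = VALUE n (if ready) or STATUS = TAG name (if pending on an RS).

c1: issue SUB r0<-Add1 | r0:Add1,r1:9,r2:2,r3:9
c2: issue MUL r3<-Mul1 | r0:Add1,r1:9,r2:2,r3:Mul1
c3: issue MUL r0<-Mul2 | r0:Mul2,r1:9,r2:2,r3:Mul1
c4: CDB Add1=0; issue ADD r2<-Add1 | r0:Mul2,r1:9,r2:Add1,r3:Mul1
c5: stall | r0:Mul2,r1:9,r2:Add1,r3:Mul1
c6: CDB Mul1=81; issue MUL r2<-Mul1 | r0:Mul2,r1:9,r2:Mul1,r3:81

STATUS = TAG Mul1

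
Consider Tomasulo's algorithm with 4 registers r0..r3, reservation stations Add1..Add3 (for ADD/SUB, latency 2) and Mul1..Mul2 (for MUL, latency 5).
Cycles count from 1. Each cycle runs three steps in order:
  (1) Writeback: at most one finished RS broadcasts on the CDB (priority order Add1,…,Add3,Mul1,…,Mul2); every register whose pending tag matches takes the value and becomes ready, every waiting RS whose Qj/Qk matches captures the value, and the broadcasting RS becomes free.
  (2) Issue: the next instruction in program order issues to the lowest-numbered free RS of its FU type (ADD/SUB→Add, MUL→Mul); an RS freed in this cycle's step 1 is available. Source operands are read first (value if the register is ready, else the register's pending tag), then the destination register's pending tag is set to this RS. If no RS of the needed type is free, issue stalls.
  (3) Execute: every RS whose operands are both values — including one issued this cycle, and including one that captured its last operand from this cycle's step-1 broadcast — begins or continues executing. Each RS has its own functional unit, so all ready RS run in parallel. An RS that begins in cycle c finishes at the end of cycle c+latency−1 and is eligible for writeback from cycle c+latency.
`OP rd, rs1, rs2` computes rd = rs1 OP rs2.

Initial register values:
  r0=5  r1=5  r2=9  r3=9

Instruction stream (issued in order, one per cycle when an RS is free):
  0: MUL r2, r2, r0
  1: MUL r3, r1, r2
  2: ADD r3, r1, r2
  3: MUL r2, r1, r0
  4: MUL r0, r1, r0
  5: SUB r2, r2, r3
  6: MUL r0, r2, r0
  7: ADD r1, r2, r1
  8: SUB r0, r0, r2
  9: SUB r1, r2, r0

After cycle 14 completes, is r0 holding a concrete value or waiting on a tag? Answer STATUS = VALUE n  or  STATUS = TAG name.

STATUS = TAG Mul2

cycle 1: issue MUL r2<-Mul1 // r0:5,r1:5,r2:Mul1,r3:9
cycle 2: issue MUL r3<-Mul2 // r0:5,r1:5,r2:Mul1,r3:Mul2
cycle 3: issue ADD r3<-Add1 // r0:5,r1:5,r2:Mul1,r3:Add1
cycle 4: stall // r0:5,r1:5,r2:Mul1,r3:Add1
cycle 5: stall // r0:5,r1:5,r2:Mul1,r3:Add1
cycle 6: CDB Mul1=45; issue MUL r2<-Mul1 // r0:5,r1:5,r2:Mul1,r3:Add1
cycle 7: stall // r0:5,r1:5,r2:Mul1,r3:Add1
cycle 8: CDB Add1=50; stall // r0:5,r1:5,r2:Mul1,r3:50
cycle 9: stall // r0:5,r1:5,r2:Mul1,r3:50
cycle 10: stall // r0:5,r1:5,r2:Mul1,r3:50
cycle 11: CDB Mul1=25; issue MUL r0<-Mul1 // r0:Mul1,r1:5,r2:25,r3:50
cycle 12: CDB Mul2=225; issue SUB r2<-Add1 // r0:Mul1,r1:5,r2:Add1,r3:50
cycle 13: issue MUL r0<-Mul2 // r0:Mul2,r1:5,r2:Add1,r3:50
cycle 14: CDB Add1=-25; issue ADD r1<-Add1 // r0:Mul2,r1:Add1,r2:-25,r3:50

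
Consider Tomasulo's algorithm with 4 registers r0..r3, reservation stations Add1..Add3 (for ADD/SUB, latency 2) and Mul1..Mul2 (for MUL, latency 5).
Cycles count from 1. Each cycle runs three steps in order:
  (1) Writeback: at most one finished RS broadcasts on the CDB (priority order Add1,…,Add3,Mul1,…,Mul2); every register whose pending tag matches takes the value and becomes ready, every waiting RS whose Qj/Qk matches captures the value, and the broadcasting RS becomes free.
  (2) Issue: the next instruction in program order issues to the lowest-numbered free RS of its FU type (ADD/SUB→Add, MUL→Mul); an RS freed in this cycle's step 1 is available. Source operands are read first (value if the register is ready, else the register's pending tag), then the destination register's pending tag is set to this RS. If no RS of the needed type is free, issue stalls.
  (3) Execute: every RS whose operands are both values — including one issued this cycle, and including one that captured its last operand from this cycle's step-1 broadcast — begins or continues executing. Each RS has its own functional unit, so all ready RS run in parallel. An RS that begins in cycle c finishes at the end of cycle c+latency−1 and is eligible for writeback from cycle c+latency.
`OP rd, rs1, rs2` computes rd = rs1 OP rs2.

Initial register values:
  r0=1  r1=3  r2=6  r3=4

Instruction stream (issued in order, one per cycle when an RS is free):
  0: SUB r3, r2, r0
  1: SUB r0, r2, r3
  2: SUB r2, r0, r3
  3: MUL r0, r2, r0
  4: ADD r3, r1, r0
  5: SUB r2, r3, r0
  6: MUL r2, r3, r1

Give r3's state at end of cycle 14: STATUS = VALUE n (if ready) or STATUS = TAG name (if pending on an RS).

STATUS = VALUE -1

  c1: issue SUB r3<-Add1  regs: r0:1,r1:3,r2:6,r3:Add1
  c2: issue SUB r0<-Add2  regs: r0:Add2,r1:3,r2:6,r3:Add1
  c3: CDB Add1=5; issue SUB r2<-Add1  regs: r0:Add2,r1:3,r2:Add1,r3:5
  c4: issue MUL r0<-Mul1  regs: r0:Mul1,r1:3,r2:Add1,r3:5
  c5: CDB Add2=1; issue ADD r3<-Add2  regs: r0:Mul1,r1:3,r2:Add1,r3:Add2
  c6: issue SUB r2<-Add3  regs: r0:Mul1,r1:3,r2:Add3,r3:Add2
  c7: CDB Add1=-4; issue MUL r2<-Mul2  regs: r0:Mul1,r1:3,r2:Mul2,r3:Add2
  c8: -  regs: r0:Mul1,r1:3,r2:Mul2,r3:Add2
  c9: -  regs: r0:Mul1,r1:3,r2:Mul2,r3:Add2
  c10: -  regs: r0:Mul1,r1:3,r2:Mul2,r3:Add2
  c11: -  regs: r0:Mul1,r1:3,r2:Mul2,r3:Add2
  c12: CDB Mul1=-4  regs: r0:-4,r1:3,r2:Mul2,r3:Add2
  c13: -  regs: r0:-4,r1:3,r2:Mul2,r3:Add2
  c14: CDB Add2=-1  regs: r0:-4,r1:3,r2:Mul2,r3:-1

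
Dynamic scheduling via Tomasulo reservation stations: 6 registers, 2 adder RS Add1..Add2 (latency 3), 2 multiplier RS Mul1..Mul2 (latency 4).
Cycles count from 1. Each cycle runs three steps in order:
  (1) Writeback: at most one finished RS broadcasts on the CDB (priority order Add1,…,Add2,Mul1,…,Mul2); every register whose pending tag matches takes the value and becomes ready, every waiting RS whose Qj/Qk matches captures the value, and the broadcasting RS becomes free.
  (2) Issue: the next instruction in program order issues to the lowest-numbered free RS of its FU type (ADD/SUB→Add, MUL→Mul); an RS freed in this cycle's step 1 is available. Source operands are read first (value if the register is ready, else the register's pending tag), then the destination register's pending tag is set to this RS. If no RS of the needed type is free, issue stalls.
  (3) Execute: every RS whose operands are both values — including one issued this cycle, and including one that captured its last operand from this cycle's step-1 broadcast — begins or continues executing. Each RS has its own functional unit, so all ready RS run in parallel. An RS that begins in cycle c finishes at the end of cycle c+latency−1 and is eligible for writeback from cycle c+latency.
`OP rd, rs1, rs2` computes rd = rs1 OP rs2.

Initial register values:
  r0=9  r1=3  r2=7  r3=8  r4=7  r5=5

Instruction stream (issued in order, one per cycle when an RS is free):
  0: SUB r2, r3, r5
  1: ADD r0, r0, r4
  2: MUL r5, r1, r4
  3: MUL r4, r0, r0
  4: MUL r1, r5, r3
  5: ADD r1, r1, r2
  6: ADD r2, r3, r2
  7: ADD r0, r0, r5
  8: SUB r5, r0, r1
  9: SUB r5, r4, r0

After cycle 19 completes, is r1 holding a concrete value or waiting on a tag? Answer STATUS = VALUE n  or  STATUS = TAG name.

STATUS = VALUE 171

c1: issue SUB r2<-Add1 | r0:9,r1:3,r2:Add1,r3:8,r4:7,r5:5
c2: issue ADD r0<-Add2 | r0:Add2,r1:3,r2:Add1,r3:8,r4:7,r5:5
c3: issue MUL r5<-Mul1 | r0:Add2,r1:3,r2:Add1,r3:8,r4:7,r5:Mul1
c4: CDB Add1=3; issue MUL r4<-Mul2 | r0:Add2,r1:3,r2:3,r3:8,r4:Mul2,r5:Mul1
c5: CDB Add2=16; stall | r0:16,r1:3,r2:3,r3:8,r4:Mul2,r5:Mul1
c6: stall | r0:16,r1:3,r2:3,r3:8,r4:Mul2,r5:Mul1
c7: CDB Mul1=21; issue MUL r1<-Mul1 | r0:16,r1:Mul1,r2:3,r3:8,r4:Mul2,r5:21
c8: issue ADD r1<-Add1 | r0:16,r1:Add1,r2:3,r3:8,r4:Mul2,r5:21
c9: CDB Mul2=256; issue ADD r2<-Add2 | r0:16,r1:Add1,r2:Add2,r3:8,r4:256,r5:21
c10: stall | r0:16,r1:Add1,r2:Add2,r3:8,r4:256,r5:21
c11: CDB Mul1=168; stall | r0:16,r1:Add1,r2:Add2,r3:8,r4:256,r5:21
c12: CDB Add2=11; issue ADD r0<-Add2 | r0:Add2,r1:Add1,r2:11,r3:8,r4:256,r5:21
c13: stall | r0:Add2,r1:Add1,r2:11,r3:8,r4:256,r5:21
c14: CDB Add1=171; issue SUB r5<-Add1 | r0:Add2,r1:171,r2:11,r3:8,r4:256,r5:Add1
c15: CDB Add2=37; issue SUB r5<-Add2 | r0:37,r1:171,r2:11,r3:8,r4:256,r5:Add2
c16: - | r0:37,r1:171,r2:11,r3:8,r4:256,r5:Add2
c17: - | r0:37,r1:171,r2:11,r3:8,r4:256,r5:Add2
c18: CDB Add1=-134 | r0:37,r1:171,r2:11,r3:8,r4:256,r5:Add2
c19: CDB Add2=219 | r0:37,r1:171,r2:11,r3:8,r4:256,r5:219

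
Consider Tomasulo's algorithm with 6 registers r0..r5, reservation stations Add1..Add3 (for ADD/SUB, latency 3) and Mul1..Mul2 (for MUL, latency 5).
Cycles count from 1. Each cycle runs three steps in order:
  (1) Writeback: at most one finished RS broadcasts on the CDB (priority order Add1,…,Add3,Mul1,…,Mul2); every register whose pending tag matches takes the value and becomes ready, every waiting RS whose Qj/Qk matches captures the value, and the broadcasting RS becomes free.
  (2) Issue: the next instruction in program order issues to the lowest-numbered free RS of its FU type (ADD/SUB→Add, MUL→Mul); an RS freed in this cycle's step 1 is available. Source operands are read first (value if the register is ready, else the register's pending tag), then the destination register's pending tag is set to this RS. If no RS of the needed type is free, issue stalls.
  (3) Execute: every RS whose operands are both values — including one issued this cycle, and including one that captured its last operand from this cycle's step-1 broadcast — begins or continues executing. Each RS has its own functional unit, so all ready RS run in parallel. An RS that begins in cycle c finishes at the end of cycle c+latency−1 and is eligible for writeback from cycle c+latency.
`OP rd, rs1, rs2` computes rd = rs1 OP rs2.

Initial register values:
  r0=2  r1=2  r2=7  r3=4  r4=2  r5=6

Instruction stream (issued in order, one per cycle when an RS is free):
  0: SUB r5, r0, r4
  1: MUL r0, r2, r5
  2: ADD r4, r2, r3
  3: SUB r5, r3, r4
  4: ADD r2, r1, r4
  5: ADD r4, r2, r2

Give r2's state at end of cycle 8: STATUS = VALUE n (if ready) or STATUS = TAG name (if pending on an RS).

STATUS = TAG Add3

c1: issue SUB r5<-Add1 | r0:2,r1:2,r2:7,r3:4,r4:2,r5:Add1
c2: issue MUL r0<-Mul1 | r0:Mul1,r1:2,r2:7,r3:4,r4:2,r5:Add1
c3: issue ADD r4<-Add2 | r0:Mul1,r1:2,r2:7,r3:4,r4:Add2,r5:Add1
c4: CDB Add1=0; issue SUB r5<-Add1 | r0:Mul1,r1:2,r2:7,r3:4,r4:Add2,r5:Add1
c5: issue ADD r2<-Add3 | r0:Mul1,r1:2,r2:Add3,r3:4,r4:Add2,r5:Add1
c6: CDB Add2=11; issue ADD r4<-Add2 | r0:Mul1,r1:2,r2:Add3,r3:4,r4:Add2,r5:Add1
c7: - | r0:Mul1,r1:2,r2:Add3,r3:4,r4:Add2,r5:Add1
c8: - | r0:Mul1,r1:2,r2:Add3,r3:4,r4:Add2,r5:Add1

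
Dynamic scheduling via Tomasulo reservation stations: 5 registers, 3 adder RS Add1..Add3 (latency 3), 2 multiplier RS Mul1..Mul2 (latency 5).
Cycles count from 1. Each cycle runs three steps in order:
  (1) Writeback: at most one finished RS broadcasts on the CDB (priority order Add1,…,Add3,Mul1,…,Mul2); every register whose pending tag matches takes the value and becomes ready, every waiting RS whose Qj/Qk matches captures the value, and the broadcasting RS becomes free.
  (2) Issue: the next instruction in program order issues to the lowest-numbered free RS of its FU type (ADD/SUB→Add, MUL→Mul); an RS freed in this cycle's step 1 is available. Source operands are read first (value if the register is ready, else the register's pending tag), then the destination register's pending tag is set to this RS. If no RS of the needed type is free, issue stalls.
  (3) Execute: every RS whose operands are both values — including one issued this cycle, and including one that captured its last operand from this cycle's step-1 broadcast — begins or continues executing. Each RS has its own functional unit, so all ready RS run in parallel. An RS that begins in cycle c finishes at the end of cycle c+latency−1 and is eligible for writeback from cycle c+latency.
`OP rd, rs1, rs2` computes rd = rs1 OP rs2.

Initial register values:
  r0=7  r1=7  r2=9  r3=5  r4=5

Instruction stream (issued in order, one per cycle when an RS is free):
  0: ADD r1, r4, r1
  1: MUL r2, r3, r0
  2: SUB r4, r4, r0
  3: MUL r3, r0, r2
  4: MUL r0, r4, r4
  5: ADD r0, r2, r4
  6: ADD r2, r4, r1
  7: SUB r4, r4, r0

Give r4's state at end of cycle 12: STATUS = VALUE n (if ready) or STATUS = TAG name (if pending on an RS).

cycle 1: issue ADD r1<-Add1 // r0:7,r1:Add1,r2:9,r3:5,r4:5
cycle 2: issue MUL r2<-Mul1 // r0:7,r1:Add1,r2:Mul1,r3:5,r4:5
cycle 3: issue SUB r4<-Add2 // r0:7,r1:Add1,r2:Mul1,r3:5,r4:Add2
cycle 4: CDB Add1=12; issue MUL r3<-Mul2 // r0:7,r1:12,r2:Mul1,r3:Mul2,r4:Add2
cycle 5: stall // r0:7,r1:12,r2:Mul1,r3:Mul2,r4:Add2
cycle 6: CDB Add2=-2; stall // r0:7,r1:12,r2:Mul1,r3:Mul2,r4:-2
cycle 7: CDB Mul1=35; issue MUL r0<-Mul1 // r0:Mul1,r1:12,r2:35,r3:Mul2,r4:-2
cycle 8: issue ADD r0<-Add1 // r0:Add1,r1:12,r2:35,r3:Mul2,r4:-2
cycle 9: issue ADD r2<-Add2 // r0:Add1,r1:12,r2:Add2,r3:Mul2,r4:-2
cycle 10: issue SUB r4<-Add3 // r0:Add1,r1:12,r2:Add2,r3:Mul2,r4:Add3
cycle 11: CDB Add1=33 // r0:33,r1:12,r2:Add2,r3:Mul2,r4:Add3
cycle 12: CDB Add2=10 // r0:33,r1:12,r2:10,r3:Mul2,r4:Add3

STATUS = TAG Add3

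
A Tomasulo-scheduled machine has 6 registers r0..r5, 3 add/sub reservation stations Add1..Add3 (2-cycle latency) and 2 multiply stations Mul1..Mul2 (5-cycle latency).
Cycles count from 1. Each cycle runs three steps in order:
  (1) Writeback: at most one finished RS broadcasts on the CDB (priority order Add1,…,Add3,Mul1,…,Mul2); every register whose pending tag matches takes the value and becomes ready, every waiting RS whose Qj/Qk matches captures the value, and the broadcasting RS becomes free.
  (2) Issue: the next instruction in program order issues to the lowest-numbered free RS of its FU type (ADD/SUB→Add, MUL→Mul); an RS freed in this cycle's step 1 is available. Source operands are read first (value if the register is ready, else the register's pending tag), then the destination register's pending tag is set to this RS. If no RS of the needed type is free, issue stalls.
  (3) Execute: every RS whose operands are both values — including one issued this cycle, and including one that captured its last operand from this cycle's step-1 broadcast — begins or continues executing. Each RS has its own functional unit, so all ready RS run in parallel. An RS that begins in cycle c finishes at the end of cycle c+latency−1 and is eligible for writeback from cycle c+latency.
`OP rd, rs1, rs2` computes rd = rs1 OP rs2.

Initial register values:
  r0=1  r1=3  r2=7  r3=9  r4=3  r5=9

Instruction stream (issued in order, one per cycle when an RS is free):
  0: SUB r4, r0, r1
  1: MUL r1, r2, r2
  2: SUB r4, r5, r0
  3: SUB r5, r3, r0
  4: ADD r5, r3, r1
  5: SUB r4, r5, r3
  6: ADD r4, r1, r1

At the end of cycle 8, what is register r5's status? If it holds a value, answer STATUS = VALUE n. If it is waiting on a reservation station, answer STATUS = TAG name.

STATUS = TAG Add1

c1: issue SUB r4<-Add1 | r0:1,r1:3,r2:7,r3:9,r4:Add1,r5:9
c2: issue MUL r1<-Mul1 | r0:1,r1:Mul1,r2:7,r3:9,r4:Add1,r5:9
c3: CDB Add1=-2; issue SUB r4<-Add1 | r0:1,r1:Mul1,r2:7,r3:9,r4:Add1,r5:9
c4: issue SUB r5<-Add2 | r0:1,r1:Mul1,r2:7,r3:9,r4:Add1,r5:Add2
c5: CDB Add1=8; issue ADD r5<-Add1 | r0:1,r1:Mul1,r2:7,r3:9,r4:8,r5:Add1
c6: CDB Add2=8; issue SUB r4<-Add2 | r0:1,r1:Mul1,r2:7,r3:9,r4:Add2,r5:Add1
c7: CDB Mul1=49; issue ADD r4<-Add3 | r0:1,r1:49,r2:7,r3:9,r4:Add3,r5:Add1
c8: - | r0:1,r1:49,r2:7,r3:9,r4:Add3,r5:Add1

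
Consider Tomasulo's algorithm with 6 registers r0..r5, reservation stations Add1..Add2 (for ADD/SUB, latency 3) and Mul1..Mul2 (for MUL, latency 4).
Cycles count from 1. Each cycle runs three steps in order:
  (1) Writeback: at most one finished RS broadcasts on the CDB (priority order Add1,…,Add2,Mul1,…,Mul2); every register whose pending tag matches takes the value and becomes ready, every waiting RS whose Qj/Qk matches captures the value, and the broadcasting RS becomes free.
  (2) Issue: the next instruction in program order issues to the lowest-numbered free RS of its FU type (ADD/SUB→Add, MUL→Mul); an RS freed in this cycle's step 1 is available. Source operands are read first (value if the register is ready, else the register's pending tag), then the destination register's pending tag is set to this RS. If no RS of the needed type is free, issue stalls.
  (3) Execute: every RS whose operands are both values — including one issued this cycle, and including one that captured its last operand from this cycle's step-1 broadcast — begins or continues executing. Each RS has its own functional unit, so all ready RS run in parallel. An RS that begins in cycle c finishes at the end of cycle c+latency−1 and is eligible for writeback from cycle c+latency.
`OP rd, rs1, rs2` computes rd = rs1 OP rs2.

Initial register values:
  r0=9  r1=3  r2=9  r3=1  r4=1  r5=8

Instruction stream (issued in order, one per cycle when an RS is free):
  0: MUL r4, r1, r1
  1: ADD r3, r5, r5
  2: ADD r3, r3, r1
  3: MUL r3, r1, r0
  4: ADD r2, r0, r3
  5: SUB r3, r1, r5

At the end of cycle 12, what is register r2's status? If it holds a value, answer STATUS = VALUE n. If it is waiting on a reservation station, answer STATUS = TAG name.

STATUS = VALUE 36

cycle 1: issue MUL r4<-Mul1 // r0:9,r1:3,r2:9,r3:1,r4:Mul1,r5:8
cycle 2: issue ADD r3<-Add1 // r0:9,r1:3,r2:9,r3:Add1,r4:Mul1,r5:8
cycle 3: issue ADD r3<-Add2 // r0:9,r1:3,r2:9,r3:Add2,r4:Mul1,r5:8
cycle 4: issue MUL r3<-Mul2 // r0:9,r1:3,r2:9,r3:Mul2,r4:Mul1,r5:8
cycle 5: CDB Add1=16; issue ADD r2<-Add1 // r0:9,r1:3,r2:Add1,r3:Mul2,r4:Mul1,r5:8
cycle 6: CDB Mul1=9; stall // r0:9,r1:3,r2:Add1,r3:Mul2,r4:9,r5:8
cycle 7: stall // r0:9,r1:3,r2:Add1,r3:Mul2,r4:9,r5:8
cycle 8: CDB Add2=19; issue SUB r3<-Add2 // r0:9,r1:3,r2:Add1,r3:Add2,r4:9,r5:8
cycle 9: CDB Mul2=27 // r0:9,r1:3,r2:Add1,r3:Add2,r4:9,r5:8
cycle 10: - // r0:9,r1:3,r2:Add1,r3:Add2,r4:9,r5:8
cycle 11: CDB Add2=-5 // r0:9,r1:3,r2:Add1,r3:-5,r4:9,r5:8
cycle 12: CDB Add1=36 // r0:9,r1:3,r2:36,r3:-5,r4:9,r5:8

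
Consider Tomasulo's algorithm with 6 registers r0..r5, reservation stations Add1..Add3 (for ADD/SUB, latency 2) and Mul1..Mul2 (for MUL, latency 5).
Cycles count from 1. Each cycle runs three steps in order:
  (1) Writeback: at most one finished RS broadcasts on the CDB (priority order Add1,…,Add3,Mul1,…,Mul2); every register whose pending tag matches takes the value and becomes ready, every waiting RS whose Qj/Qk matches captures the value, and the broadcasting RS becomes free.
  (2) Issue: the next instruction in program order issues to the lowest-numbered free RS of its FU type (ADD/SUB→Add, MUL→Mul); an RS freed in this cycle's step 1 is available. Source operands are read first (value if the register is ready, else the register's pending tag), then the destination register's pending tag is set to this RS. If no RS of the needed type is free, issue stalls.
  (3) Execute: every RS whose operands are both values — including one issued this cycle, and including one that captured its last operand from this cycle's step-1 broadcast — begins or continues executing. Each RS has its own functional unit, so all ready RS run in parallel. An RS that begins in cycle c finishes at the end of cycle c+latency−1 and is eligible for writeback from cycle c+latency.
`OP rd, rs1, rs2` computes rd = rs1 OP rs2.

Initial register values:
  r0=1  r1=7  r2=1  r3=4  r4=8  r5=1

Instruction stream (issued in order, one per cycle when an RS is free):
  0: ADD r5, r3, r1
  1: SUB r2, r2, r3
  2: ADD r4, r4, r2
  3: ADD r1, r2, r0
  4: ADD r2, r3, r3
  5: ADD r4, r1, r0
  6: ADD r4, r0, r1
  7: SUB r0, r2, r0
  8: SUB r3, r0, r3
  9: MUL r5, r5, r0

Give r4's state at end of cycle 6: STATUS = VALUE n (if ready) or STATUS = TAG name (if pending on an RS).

STATUS = TAG Add1

  c1: issue ADD r5<-Add1  regs: r0:1,r1:7,r2:1,r3:4,r4:8,r5:Add1
  c2: issue SUB r2<-Add2  regs: r0:1,r1:7,r2:Add2,r3:4,r4:8,r5:Add1
  c3: CDB Add1=11; issue ADD r4<-Add1  regs: r0:1,r1:7,r2:Add2,r3:4,r4:Add1,r5:11
  c4: CDB Add2=-3; issue ADD r1<-Add2  regs: r0:1,r1:Add2,r2:-3,r3:4,r4:Add1,r5:11
  c5: issue ADD r2<-Add3  regs: r0:1,r1:Add2,r2:Add3,r3:4,r4:Add1,r5:11
  c6: CDB Add1=5; issue ADD r4<-Add1  regs: r0:1,r1:Add2,r2:Add3,r3:4,r4:Add1,r5:11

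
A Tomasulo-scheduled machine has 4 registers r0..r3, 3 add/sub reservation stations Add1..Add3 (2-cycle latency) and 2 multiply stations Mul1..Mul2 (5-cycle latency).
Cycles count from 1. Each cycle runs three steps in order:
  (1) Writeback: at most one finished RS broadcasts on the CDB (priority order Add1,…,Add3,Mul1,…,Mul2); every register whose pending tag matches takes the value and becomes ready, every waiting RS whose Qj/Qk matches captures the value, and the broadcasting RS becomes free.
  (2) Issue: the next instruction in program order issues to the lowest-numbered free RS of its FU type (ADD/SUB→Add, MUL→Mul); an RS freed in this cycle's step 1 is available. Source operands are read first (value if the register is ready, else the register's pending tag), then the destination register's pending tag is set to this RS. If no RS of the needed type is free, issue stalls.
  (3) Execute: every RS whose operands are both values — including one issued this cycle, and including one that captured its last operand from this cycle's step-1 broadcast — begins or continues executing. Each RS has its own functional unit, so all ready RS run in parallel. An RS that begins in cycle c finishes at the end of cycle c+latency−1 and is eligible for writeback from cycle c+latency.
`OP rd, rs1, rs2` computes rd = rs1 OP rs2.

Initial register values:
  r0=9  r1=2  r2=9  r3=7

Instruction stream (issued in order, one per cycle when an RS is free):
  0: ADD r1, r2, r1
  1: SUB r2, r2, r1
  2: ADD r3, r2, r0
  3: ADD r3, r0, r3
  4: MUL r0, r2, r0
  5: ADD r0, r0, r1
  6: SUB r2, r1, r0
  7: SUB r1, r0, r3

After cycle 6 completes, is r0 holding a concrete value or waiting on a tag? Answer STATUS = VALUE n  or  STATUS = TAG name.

STATUS = TAG Add2

  c1: issue ADD r1<-Add1  regs: r0:9,r1:Add1,r2:9,r3:7
  c2: issue SUB r2<-Add2  regs: r0:9,r1:Add1,r2:Add2,r3:7
  c3: CDB Add1=11; issue ADD r3<-Add1  regs: r0:9,r1:11,r2:Add2,r3:Add1
  c4: issue ADD r3<-Add3  regs: r0:9,r1:11,r2:Add2,r3:Add3
  c5: CDB Add2=-2; issue MUL r0<-Mul1  regs: r0:Mul1,r1:11,r2:-2,r3:Add3
  c6: issue ADD r0<-Add2  regs: r0:Add2,r1:11,r2:-2,r3:Add3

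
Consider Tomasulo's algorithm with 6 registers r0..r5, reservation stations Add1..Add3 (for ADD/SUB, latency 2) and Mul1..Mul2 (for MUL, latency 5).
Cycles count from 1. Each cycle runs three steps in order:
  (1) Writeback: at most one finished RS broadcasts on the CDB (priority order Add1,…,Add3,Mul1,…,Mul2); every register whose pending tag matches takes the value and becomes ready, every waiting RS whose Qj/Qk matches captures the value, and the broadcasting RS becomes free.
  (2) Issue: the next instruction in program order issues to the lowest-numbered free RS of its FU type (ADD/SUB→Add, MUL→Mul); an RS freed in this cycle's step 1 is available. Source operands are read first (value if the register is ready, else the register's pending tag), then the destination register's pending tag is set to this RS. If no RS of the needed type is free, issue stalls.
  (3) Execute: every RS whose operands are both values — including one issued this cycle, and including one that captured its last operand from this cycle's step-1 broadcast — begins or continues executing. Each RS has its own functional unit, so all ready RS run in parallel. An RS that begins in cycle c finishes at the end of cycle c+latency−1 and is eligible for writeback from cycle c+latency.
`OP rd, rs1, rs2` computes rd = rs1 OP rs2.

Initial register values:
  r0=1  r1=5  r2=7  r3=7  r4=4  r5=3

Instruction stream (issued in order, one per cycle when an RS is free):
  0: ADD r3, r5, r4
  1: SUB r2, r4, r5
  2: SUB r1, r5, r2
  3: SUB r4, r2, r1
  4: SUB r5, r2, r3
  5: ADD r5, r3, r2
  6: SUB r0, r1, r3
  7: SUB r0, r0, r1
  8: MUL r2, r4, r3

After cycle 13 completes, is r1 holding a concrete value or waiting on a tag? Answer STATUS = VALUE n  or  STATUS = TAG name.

STATUS = VALUE 2

  c1: issue ADD r3<-Add1  regs: r0:1,r1:5,r2:7,r3:Add1,r4:4,r5:3
  c2: issue SUB r2<-Add2  regs: r0:1,r1:5,r2:Add2,r3:Add1,r4:4,r5:3
  c3: CDB Add1=7; issue SUB r1<-Add1  regs: r0:1,r1:Add1,r2:Add2,r3:7,r4:4,r5:3
  c4: CDB Add2=1; issue SUB r4<-Add2  regs: r0:1,r1:Add1,r2:1,r3:7,r4:Add2,r5:3
  c5: issue SUB r5<-Add3  regs: r0:1,r1:Add1,r2:1,r3:7,r4:Add2,r5:Add3
  c6: CDB Add1=2; issue ADD r5<-Add1  regs: r0:1,r1:2,r2:1,r3:7,r4:Add2,r5:Add1
  c7: CDB Add3=-6; issue SUB r0<-Add3  regs: r0:Add3,r1:2,r2:1,r3:7,r4:Add2,r5:Add1
  c8: CDB Add1=8; issue SUB r0<-Add1  regs: r0:Add1,r1:2,r2:1,r3:7,r4:Add2,r5:8
  c9: CDB Add2=-1; issue MUL r2<-Mul1  regs: r0:Add1,r1:2,r2:Mul1,r3:7,r4:-1,r5:8
  c10: CDB Add3=-5  regs: r0:Add1,r1:2,r2:Mul1,r3:7,r4:-1,r5:8
  c11: -  regs: r0:Add1,r1:2,r2:Mul1,r3:7,r4:-1,r5:8
  c12: CDB Add1=-7  regs: r0:-7,r1:2,r2:Mul1,r3:7,r4:-1,r5:8
  c13: -  regs: r0:-7,r1:2,r2:Mul1,r3:7,r4:-1,r5:8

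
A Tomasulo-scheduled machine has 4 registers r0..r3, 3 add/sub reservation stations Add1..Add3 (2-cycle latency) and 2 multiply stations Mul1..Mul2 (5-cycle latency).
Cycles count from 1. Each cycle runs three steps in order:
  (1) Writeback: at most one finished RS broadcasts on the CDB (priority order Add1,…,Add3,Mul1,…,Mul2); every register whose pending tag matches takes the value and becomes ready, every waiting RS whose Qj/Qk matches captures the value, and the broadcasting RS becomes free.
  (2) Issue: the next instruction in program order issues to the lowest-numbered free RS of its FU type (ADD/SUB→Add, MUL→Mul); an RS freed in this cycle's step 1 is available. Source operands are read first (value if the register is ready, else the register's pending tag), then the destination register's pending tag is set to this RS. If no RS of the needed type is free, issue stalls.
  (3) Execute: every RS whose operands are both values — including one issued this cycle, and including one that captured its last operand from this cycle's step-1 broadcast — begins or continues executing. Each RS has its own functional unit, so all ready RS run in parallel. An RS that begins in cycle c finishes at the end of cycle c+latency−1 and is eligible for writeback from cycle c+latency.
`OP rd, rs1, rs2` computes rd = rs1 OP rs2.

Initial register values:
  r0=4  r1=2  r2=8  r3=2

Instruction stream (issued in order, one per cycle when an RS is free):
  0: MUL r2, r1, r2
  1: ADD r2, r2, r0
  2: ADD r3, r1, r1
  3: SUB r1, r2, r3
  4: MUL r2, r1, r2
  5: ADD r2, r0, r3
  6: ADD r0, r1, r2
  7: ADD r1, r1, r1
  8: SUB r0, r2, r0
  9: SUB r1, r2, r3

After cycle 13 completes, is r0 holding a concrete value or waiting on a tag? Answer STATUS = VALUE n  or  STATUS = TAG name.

STATUS = TAG Add3

cycle 1: issue MUL r2<-Mul1 // r0:4,r1:2,r2:Mul1,r3:2
cycle 2: issue ADD r2<-Add1 // r0:4,r1:2,r2:Add1,r3:2
cycle 3: issue ADD r3<-Add2 // r0:4,r1:2,r2:Add1,r3:Add2
cycle 4: issue SUB r1<-Add3 // r0:4,r1:Add3,r2:Add1,r3:Add2
cycle 5: CDB Add2=4; issue MUL r2<-Mul2 // r0:4,r1:Add3,r2:Mul2,r3:4
cycle 6: CDB Mul1=16; issue ADD r2<-Add2 // r0:4,r1:Add3,r2:Add2,r3:4
cycle 7: stall // r0:4,r1:Add3,r2:Add2,r3:4
cycle 8: CDB Add1=20; issue ADD r0<-Add1 // r0:Add1,r1:Add3,r2:Add2,r3:4
cycle 9: CDB Add2=8; issue ADD r1<-Add2 // r0:Add1,r1:Add2,r2:8,r3:4
cycle 10: CDB Add3=16; issue SUB r0<-Add3 // r0:Add3,r1:Add2,r2:8,r3:4
cycle 11: stall // r0:Add3,r1:Add2,r2:8,r3:4
cycle 12: CDB Add1=24; issue SUB r1<-Add1 // r0:Add3,r1:Add1,r2:8,r3:4
cycle 13: CDB Add2=32 // r0:Add3,r1:Add1,r2:8,r3:4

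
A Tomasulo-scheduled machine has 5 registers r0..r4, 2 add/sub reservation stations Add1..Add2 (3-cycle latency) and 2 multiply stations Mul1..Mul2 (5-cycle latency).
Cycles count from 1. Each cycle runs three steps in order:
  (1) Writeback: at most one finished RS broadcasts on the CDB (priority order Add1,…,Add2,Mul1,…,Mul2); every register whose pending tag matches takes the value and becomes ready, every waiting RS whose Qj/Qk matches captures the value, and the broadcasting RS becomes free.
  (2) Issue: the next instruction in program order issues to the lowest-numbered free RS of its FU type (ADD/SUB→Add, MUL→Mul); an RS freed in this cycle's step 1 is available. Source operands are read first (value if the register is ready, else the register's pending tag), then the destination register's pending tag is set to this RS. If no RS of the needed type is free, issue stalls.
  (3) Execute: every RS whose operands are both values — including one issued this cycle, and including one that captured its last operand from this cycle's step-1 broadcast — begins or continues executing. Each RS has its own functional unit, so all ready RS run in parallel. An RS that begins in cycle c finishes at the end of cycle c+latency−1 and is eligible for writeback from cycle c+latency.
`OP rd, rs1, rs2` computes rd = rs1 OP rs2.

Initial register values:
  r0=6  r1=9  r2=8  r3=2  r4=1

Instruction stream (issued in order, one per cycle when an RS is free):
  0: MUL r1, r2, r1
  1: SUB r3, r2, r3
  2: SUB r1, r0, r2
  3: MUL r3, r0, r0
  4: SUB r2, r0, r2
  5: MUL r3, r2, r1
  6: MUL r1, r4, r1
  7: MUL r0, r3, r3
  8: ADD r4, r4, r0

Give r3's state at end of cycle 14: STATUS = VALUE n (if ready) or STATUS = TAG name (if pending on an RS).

STATUS = VALUE 4

c1: issue MUL r1<-Mul1 | r0:6,r1:Mul1,r2:8,r3:2,r4:1
c2: issue SUB r3<-Add1 | r0:6,r1:Mul1,r2:8,r3:Add1,r4:1
c3: issue SUB r1<-Add2 | r0:6,r1:Add2,r2:8,r3:Add1,r4:1
c4: issue MUL r3<-Mul2 | r0:6,r1:Add2,r2:8,r3:Mul2,r4:1
c5: CDB Add1=6; issue SUB r2<-Add1 | r0:6,r1:Add2,r2:Add1,r3:Mul2,r4:1
c6: CDB Add2=-2; stall | r0:6,r1:-2,r2:Add1,r3:Mul2,r4:1
c7: CDB Mul1=72; issue MUL r3<-Mul1 | r0:6,r1:-2,r2:Add1,r3:Mul1,r4:1
c8: CDB Add1=-2; stall | r0:6,r1:-2,r2:-2,r3:Mul1,r4:1
c9: CDB Mul2=36; issue MUL r1<-Mul2 | r0:6,r1:Mul2,r2:-2,r3:Mul1,r4:1
c10: stall | r0:6,r1:Mul2,r2:-2,r3:Mul1,r4:1
c11: stall | r0:6,r1:Mul2,r2:-2,r3:Mul1,r4:1
c12: stall | r0:6,r1:Mul2,r2:-2,r3:Mul1,r4:1
c13: CDB Mul1=4; issue MUL r0<-Mul1 | r0:Mul1,r1:Mul2,r2:-2,r3:4,r4:1
c14: CDB Mul2=-2; issue ADD r4<-Add1 | r0:Mul1,r1:-2,r2:-2,r3:4,r4:Add1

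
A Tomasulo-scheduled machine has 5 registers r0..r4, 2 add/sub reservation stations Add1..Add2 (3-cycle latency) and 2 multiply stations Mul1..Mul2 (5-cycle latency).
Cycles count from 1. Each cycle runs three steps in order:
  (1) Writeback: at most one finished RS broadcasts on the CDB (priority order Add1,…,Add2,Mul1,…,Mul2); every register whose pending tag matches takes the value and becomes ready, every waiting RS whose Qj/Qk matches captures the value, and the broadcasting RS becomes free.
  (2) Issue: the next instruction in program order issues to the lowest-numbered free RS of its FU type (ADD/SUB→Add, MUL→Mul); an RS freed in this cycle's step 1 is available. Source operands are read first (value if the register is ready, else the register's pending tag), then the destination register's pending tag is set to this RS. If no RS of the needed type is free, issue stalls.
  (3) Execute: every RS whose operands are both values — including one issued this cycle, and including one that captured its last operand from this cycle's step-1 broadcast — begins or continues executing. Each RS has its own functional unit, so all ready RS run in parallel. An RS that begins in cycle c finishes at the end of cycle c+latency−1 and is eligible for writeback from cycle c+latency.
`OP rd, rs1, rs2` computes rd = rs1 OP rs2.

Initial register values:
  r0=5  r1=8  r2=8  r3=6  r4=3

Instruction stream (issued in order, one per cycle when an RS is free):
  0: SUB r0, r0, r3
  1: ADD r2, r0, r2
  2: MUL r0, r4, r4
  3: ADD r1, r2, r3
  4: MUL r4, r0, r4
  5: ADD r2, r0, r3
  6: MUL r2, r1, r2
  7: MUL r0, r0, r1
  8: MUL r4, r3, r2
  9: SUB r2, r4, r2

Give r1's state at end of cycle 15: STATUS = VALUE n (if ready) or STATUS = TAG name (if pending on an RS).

  c1: issue SUB r0<-Add1  regs: r0:Add1,r1:8,r2:8,r3:6,r4:3
  c2: issue ADD r2<-Add2  regs: r0:Add1,r1:8,r2:Add2,r3:6,r4:3
  c3: issue MUL r0<-Mul1  regs: r0:Mul1,r1:8,r2:Add2,r3:6,r4:3
  c4: CDB Add1=-1; issue ADD r1<-Add1  regs: r0:Mul1,r1:Add1,r2:Add2,r3:6,r4:3
  c5: issue MUL r4<-Mul2  regs: r0:Mul1,r1:Add1,r2:Add2,r3:6,r4:Mul2
  c6: stall  regs: r0:Mul1,r1:Add1,r2:Add2,r3:6,r4:Mul2
  c7: CDB Add2=7; issue ADD r2<-Add2  regs: r0:Mul1,r1:Add1,r2:Add2,r3:6,r4:Mul2
  c8: CDB Mul1=9; issue MUL r2<-Mul1  regs: r0:9,r1:Add1,r2:Mul1,r3:6,r4:Mul2
  c9: stall  regs: r0:9,r1:Add1,r2:Mul1,r3:6,r4:Mul2
  c10: CDB Add1=13; stall  regs: r0:9,r1:13,r2:Mul1,r3:6,r4:Mul2
  c11: CDB Add2=15; stall  regs: r0:9,r1:13,r2:Mul1,r3:6,r4:Mul2
  c12: stall  regs: r0:9,r1:13,r2:Mul1,r3:6,r4:Mul2
  c13: CDB Mul2=27; issue MUL r0<-Mul2  regs: r0:Mul2,r1:13,r2:Mul1,r3:6,r4:27
  c14: stall  regs: r0:Mul2,r1:13,r2:Mul1,r3:6,r4:27
  c15: stall  regs: r0:Mul2,r1:13,r2:Mul1,r3:6,r4:27

STATUS = VALUE 13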